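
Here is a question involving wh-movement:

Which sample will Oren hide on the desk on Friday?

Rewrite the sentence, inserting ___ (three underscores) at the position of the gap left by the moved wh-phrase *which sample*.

Which sample will Oren hide ___ on the desk on Friday?

Underlying clause: Oren will hide which sample on the desk on Friday.
'which sample' is the direct object of 'hide'. The gap is right after 'hide'.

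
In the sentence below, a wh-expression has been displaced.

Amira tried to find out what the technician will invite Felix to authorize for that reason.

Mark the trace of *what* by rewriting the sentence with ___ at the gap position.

Amira tried to find out what the technician will invite Felix to authorize ___ for that reason.

Underlying clause: The technician will invite Felix to authorize what for that reason.
'what' is the direct object of 'authorize'. The gap is right after 'authorize'.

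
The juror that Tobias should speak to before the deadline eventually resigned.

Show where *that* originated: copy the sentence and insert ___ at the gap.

The filler 'that' is interpreted as the object of the preposition 'to'. The gap is right after 'to'.

The juror that Tobias should speak to ___ before the deadline eventually resigned.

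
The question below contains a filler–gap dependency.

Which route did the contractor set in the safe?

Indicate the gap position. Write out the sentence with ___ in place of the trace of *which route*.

Which route did the contractor set ___ in the safe?

Underlying clause: The contractor did set which route in the safe.
'which route' functions as the direct object of 'set'. The gap is right after 'set'.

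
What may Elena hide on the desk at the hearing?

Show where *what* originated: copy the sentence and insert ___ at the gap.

Before movement: Elena may hide what on the desk at the hearing.
'what' functions as the direct object of 'hide'. The gap is right after 'hide'.

What may Elena hide ___ on the desk at the hearing?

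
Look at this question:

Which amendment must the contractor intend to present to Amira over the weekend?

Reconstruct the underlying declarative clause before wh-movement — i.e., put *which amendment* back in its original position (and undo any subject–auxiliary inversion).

The contractor must intend to present which amendment to Amira over the weekend.

'which amendment' is the direct object of 'present'. Wh-movement fronts it, leaving a gap right after 'present':
Which amendment must the contractor intend to present ___ to Amira over the weekend?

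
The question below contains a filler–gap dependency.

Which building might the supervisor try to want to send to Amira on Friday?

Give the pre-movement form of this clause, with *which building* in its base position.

'which building' is the direct object of 'send'. It moves to the left edge, and the trace sits right after 'send':
Which building might the supervisor try to want to send ___ to Amira on Friday?

The supervisor might try to want to send which building to Amira on Friday.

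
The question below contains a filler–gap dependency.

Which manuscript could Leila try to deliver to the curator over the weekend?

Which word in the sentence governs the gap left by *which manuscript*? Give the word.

deliver

In situ: Leila could try to deliver which manuscript to the curator over the weekend.
'which manuscript' is the direct object of 'deliver'. Wh-movement fronts it, leaving a gap right after 'deliver':
Which manuscript could Leila try to deliver ___ to the curator over the weekend?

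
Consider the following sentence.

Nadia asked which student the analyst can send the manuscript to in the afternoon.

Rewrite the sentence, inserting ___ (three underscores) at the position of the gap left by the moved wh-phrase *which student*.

Underlying clause: The analyst can send the manuscript to which student in the afternoon.
'which student' is the object of the preposition 'to' (recipient of 'send'). The gap is right after 'to'.

Nadia asked which student the analyst can send the manuscript to ___ in the afternoon.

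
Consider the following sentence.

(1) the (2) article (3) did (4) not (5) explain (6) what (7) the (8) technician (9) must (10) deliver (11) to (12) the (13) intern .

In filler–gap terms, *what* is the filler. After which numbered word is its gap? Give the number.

10

Underlying clause: The technician must deliver what to the intern.
The filler 'what' is interpreted as the direct object of 'deliver'. Wh-movement fronts it, leaving a gap right after 'deliver':
The article did not explain what the technician must deliver ___ to the intern.
'deliver' is word 10.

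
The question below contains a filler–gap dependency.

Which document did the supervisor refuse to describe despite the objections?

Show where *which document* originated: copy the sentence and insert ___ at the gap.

Which document did the supervisor refuse to describe ___ despite the objections?

Pre-movement form: The supervisor did refuse to describe which document despite the objections.
'which document' is the direct object of 'describe'. The gap is right after 'describe'.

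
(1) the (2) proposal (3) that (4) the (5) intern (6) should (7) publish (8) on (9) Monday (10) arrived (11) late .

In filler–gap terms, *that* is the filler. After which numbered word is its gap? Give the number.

7

'that' is the direct object of 'publish'. Wh-movement fronts it, leaving a gap right after 'publish':
The proposal that the intern should publish ___ on Monday arrived late.
'publish' is word 7.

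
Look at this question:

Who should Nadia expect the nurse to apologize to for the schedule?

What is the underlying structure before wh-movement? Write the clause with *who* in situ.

Nadia should expect the nurse to apologize to who for the schedule.

'who' is the object of the preposition 'to'. Wh-movement fronts it, leaving a gap right after 'to':
Who should Nadia expect the nurse to apologize to ___ for the schedule?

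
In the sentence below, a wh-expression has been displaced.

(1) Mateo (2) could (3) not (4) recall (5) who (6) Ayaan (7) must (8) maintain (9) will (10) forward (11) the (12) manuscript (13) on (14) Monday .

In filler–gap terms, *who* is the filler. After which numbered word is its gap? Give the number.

Underlying clause: Ayaan must maintain who will forward the manuscript on Monday.
'who' functions as the subject of the clause embedded under 'maintain'. It moves to the left edge, and the trace sits right after 'maintain':
Mateo could not recall who Ayaan must maintain ___ will forward the manuscript on Monday.
'maintain' is word 8.

8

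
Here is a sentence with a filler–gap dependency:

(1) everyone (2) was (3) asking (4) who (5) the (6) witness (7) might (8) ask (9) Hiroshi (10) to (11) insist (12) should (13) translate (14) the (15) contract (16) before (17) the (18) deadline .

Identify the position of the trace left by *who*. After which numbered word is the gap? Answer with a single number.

Underlying clause: The witness might ask Hiroshi to insist who should translate the contract before the deadline.
The filler 'who' is interpreted as the subject of the clause embedded under 'insist'. Wh-movement fronts it, leaving a gap right after 'insist':
Everyone was asking who the witness might ask Hiroshi to insist ___ should translate the contract before the deadline.
'insist' is word 11.

11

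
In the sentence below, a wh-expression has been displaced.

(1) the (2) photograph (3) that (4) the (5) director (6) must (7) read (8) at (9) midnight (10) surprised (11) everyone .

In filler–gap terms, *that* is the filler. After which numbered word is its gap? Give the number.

7

The filler 'that' is interpreted as the direct object of 'read'. Wh-movement fronts it, leaving a gap right after 'read':
The photograph that the director must read ___ at midnight surprised everyone.
'read' is word 7.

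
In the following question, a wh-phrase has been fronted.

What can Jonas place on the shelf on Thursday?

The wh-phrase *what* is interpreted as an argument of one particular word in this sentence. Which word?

place

Pre-movement form: Jonas can place what on the shelf on Thursday.
'what' functions as the direct object of 'place'. It moves to the left edge, and the trace sits right after 'place':
What can Jonas place ___ on the shelf on Thursday?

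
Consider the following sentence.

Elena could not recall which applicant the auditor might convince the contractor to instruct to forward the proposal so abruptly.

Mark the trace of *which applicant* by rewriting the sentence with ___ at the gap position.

In situ: The auditor might convince the contractor to instruct which applicant to forward the proposal so abruptly.
The filler 'which applicant' is interpreted as the direct object of 'instruct'. The gap is right after 'instruct'.

Elena could not recall which applicant the auditor might convince the contractor to instruct ___ to forward the proposal so abruptly.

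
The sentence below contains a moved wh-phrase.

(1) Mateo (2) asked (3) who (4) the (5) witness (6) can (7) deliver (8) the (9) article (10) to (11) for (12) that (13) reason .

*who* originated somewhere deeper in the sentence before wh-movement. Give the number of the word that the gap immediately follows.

Underlying clause: The witness can deliver the article to who for that reason.
The filler 'who' is interpreted as the object of the preposition 'to' (recipient of 'deliver'). Fronting leaves a gap immediately after 'to':
Mateo asked who the witness can deliver the article to ___ for that reason.
'to' is word 10.

10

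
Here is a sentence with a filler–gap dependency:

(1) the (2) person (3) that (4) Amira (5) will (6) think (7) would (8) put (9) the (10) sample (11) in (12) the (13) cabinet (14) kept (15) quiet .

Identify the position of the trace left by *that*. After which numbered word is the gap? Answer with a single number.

'that' functions as the subject of the clause embedded under 'think'. Fronting leaves a gap immediately after 'think':
The person that Amira will think ___ would put the sample in the cabinet kept quiet.
'think' is word 6.

6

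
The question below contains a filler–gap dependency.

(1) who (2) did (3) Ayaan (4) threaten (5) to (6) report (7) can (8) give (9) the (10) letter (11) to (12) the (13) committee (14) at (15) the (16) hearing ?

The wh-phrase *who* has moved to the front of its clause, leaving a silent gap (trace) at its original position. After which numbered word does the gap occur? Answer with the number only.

In situ: Ayaan did threaten to report who can give the letter to the committee at the hearing.
'who' is the subject of the clause embedded under 'report'. Fronting leaves a gap immediately after 'report':
Who did Ayaan threaten to report ___ can give the letter to the committee at the hearing?
'report' is word 6.

6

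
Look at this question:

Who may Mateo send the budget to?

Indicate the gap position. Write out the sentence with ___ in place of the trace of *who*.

Who may Mateo send the budget to ___?

In situ: Mateo may send the budget to who.
'who' is the object of the preposition 'to' (recipient of 'send'). The gap is right after 'to'.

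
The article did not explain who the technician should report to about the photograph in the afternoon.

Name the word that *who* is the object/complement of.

Before movement: The technician should report to who about the photograph in the afternoon.
'who' is the object of the preposition 'to'. It moves to the left edge, and the trace sits right after 'to':
The article did not explain who the technician should report to ___ about the photograph in the afternoon.

to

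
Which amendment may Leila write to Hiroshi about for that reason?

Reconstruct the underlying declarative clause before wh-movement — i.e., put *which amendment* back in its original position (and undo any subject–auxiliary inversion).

Leila may write to Hiroshi about which amendment for that reason.

'which amendment' functions as the object of the preposition 'about'. Fronting leaves a gap immediately after 'about':
Which amendment may Leila write to Hiroshi about ___ for that reason?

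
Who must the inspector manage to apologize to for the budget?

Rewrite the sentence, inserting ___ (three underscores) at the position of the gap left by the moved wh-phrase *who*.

Before movement: The inspector must manage to apologize to who for the budget.
'who' is the object of the preposition 'to'. The gap is right after 'to'.

Who must the inspector manage to apologize to ___ for the budget?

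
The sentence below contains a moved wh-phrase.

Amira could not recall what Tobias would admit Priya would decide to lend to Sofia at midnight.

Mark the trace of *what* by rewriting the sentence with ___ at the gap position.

Underlying clause: Tobias would admit Priya would decide to lend what to Sofia at midnight.
'what' functions as the direct object of 'lend'. The gap is right after 'lend'.

Amira could not recall what Tobias would admit Priya would decide to lend ___ to Sofia at midnight.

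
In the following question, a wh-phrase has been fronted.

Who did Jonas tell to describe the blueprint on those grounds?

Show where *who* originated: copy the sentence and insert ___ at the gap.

Who did Jonas tell ___ to describe the blueprint on those grounds?

In situ: Jonas did tell who to describe the blueprint on those grounds.
'who' is the direct object of 'tell'. The gap is right after 'tell'.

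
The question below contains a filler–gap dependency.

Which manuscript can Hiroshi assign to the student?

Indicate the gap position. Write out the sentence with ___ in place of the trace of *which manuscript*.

Which manuscript can Hiroshi assign ___ to the student?

Underlying clause: Hiroshi can assign which manuscript to the student.
'which manuscript' is the direct object of 'assign'. The gap is right after 'assign'.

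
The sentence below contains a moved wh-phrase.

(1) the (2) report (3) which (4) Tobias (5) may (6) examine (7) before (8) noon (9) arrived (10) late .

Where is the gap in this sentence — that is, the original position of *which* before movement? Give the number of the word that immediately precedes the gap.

6

'which' functions as the direct object of 'examine'. It moves to the left edge, and the trace sits right after 'examine':
The report which Tobias may examine ___ before noon arrived late.
'examine' is word 6.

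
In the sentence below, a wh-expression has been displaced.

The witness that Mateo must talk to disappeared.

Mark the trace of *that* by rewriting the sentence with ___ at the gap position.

The filler 'that' is interpreted as the object of the preposition 'to'. The gap is right after 'to'.

The witness that Mateo must talk to ___ disappeared.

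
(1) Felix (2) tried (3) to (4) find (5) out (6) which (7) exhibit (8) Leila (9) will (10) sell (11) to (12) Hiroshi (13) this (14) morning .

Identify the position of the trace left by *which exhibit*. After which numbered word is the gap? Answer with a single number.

In situ: Leila will sell which exhibit to Hiroshi this morning.
The filler 'which exhibit' is interpreted as the direct object of 'sell'. It moves to the left edge, and the trace sits right after 'sell':
Felix tried to find out which exhibit Leila will sell ___ to Hiroshi this morning.
'sell' is word 10.

10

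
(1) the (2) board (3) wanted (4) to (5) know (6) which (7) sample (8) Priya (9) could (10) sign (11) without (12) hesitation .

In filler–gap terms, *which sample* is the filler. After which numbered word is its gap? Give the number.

10

Underlying clause: Priya could sign which sample without hesitation.
The filler 'which sample' is interpreted as the direct object of 'sign'. It moves to the left edge, and the trace sits right after 'sign':
The board wanted to know which sample Priya could sign ___ without hesitation.
'sign' is word 10.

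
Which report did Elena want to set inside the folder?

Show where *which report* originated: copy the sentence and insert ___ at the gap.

Which report did Elena want to set ___ inside the folder?

Underlying clause: Elena did want to set which report inside the folder.
'which report' functions as the direct object of 'set'. The gap is right after 'set'.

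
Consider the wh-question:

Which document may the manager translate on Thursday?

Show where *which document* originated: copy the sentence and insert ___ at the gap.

Underlying clause: The manager may translate which document on Thursday.
'which document' functions as the direct object of 'translate'. The gap is right after 'translate'.

Which document may the manager translate ___ on Thursday?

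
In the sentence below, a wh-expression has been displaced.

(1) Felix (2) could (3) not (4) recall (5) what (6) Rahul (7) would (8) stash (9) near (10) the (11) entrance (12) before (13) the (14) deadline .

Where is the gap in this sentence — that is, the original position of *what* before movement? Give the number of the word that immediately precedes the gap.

Before movement: Rahul would stash what near the entrance before the deadline.
The filler 'what' is interpreted as the direct object of 'stash'. Wh-movement fronts it, leaving a gap right after 'stash':
Felix could not recall what Rahul would stash ___ near the entrance before the deadline.
'stash' is word 8.

8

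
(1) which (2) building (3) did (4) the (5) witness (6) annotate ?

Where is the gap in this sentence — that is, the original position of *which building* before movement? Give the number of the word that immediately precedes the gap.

Before movement: The witness did annotate which building.
'which building' functions as the direct object of 'annotate'. Wh-movement fronts it, leaving a gap right after 'annotate':
Which building did the witness annotate ___?
'annotate' is word 6.

6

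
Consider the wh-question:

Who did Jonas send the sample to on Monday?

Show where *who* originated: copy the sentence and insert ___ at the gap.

Pre-movement form: Jonas did send the sample to who on Monday.
'who' functions as the object of the preposition 'to' (recipient of 'send'). The gap is right after 'to'.

Who did Jonas send the sample to ___ on Monday?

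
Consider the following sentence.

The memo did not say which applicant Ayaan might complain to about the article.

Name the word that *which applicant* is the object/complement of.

to

Pre-movement form: Ayaan might complain to which applicant about the article.
The filler 'which applicant' is interpreted as the object of the preposition 'to'. It moves to the left edge, and the trace sits right after 'to':
The memo did not say which applicant Ayaan might complain to ___ about the article.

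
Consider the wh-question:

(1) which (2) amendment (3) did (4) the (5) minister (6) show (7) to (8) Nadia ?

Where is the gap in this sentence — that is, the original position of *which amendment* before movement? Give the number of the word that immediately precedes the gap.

Underlying clause: The minister did show which amendment to Nadia.
'which amendment' is the direct object of 'show'. It moves to the left edge, and the trace sits right after 'show':
Which amendment did the minister show ___ to Nadia?
'show' is word 6.

6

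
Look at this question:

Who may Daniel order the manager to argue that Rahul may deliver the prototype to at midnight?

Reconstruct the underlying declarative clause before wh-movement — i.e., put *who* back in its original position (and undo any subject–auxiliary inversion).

'who' is the object of the preposition 'to' (recipient of 'deliver'). It moves to the left edge, and the trace sits right after 'to':
Who may Daniel order the manager to argue that Rahul may deliver the prototype to ___ at midnight?

Daniel may order the manager to argue that Rahul may deliver the prototype to who at midnight.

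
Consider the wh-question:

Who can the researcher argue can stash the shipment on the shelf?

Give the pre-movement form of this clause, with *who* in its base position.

The researcher can argue who can stash the shipment on the shelf.

The filler 'who' is interpreted as the subject of the clause embedded under 'argue'. Fronting leaves a gap immediately after 'argue':
Who can the researcher argue ___ can stash the shipment on the shelf?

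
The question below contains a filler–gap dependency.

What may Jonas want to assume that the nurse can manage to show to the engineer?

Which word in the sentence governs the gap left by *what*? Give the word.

In situ: Jonas may want to assume that the nurse can manage to show what to the engineer.
'what' functions as the direct object of 'show'. It moves to the left edge, and the trace sits right after 'show':
What may Jonas want to assume that the nurse can manage to show ___ to the engineer?

show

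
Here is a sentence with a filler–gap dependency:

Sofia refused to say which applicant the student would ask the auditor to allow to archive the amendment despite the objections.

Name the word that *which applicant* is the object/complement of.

Pre-movement form: The student would ask the auditor to allow which applicant to archive the amendment despite the objections.
'which applicant' functions as the direct object of 'allow'. Fronting leaves a gap immediately after 'allow':
Sofia refused to say which applicant the student would ask the auditor to allow ___ to archive the amendment despite the objections.

allow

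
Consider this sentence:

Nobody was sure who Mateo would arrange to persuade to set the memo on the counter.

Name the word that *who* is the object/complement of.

Pre-movement form: Mateo would arrange to persuade who to set the memo on the counter.
The filler 'who' is interpreted as the direct object of 'persuade'. Wh-movement fronts it, leaving a gap right after 'persuade':
Nobody was sure who Mateo would arrange to persuade ___ to set the memo on the counter.

persuade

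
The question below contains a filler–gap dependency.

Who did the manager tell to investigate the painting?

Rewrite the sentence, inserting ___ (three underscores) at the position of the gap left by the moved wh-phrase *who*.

In situ: The manager did tell who to investigate the painting.
'who' is the direct object of 'tell'. The gap is right after 'tell'.

Who did the manager tell ___ to investigate the painting?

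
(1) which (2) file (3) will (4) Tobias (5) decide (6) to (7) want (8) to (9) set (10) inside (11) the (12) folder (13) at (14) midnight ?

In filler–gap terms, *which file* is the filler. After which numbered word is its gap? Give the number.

9

Underlying clause: Tobias will decide to want to set which file inside the folder at midnight.
The filler 'which file' is interpreted as the direct object of 'set'. Wh-movement fronts it, leaving a gap right after 'set':
Which file will Tobias decide to want to set ___ inside the folder at midnight?
'set' is word 9.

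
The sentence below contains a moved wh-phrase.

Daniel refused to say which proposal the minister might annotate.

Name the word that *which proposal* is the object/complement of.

annotate

In situ: The minister might annotate which proposal.
'which proposal' functions as the direct object of 'annotate'. Wh-movement fronts it, leaving a gap right after 'annotate':
Daniel refused to say which proposal the minister might annotate ___.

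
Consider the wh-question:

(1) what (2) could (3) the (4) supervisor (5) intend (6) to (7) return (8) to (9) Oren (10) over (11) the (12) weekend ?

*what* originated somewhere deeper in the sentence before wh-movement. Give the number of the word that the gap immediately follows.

Pre-movement form: The supervisor could intend to return what to Oren over the weekend.
'what' functions as the direct object of 'return'. Fronting leaves a gap immediately after 'return':
What could the supervisor intend to return ___ to Oren over the weekend?
'return' is word 7.

7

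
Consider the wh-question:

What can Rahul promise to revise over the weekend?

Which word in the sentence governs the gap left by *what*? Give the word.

revise

In situ: Rahul can promise to revise what over the weekend.
'what' functions as the direct object of 'revise'. Wh-movement fronts it, leaving a gap right after 'revise':
What can Rahul promise to revise ___ over the weekend?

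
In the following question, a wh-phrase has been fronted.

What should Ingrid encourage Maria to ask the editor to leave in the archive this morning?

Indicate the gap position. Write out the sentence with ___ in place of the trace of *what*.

In situ: Ingrid should encourage Maria to ask the editor to leave what in the archive this morning.
'what' is the direct object of 'leave'. The gap is right after 'leave'.

What should Ingrid encourage Maria to ask the editor to leave ___ in the archive this morning?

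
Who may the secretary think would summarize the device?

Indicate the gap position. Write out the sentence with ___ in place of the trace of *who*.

Pre-movement form: The secretary may think who would summarize the device.
'who' is the subject of the clause embedded under 'think'. The gap is right after 'think'.

Who may the secretary think ___ would summarize the device?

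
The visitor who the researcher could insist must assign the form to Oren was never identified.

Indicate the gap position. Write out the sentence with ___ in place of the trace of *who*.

The filler 'who' is interpreted as the subject of the clause embedded under 'insist'. The gap is right after 'insist'.

The visitor who the researcher could insist ___ must assign the form to Oren was never identified.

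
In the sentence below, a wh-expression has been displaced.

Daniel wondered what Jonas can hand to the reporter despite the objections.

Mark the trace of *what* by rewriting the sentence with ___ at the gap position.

In situ: Jonas can hand what to the reporter despite the objections.
'what' functions as the direct object of 'hand'. The gap is right after 'hand'.

Daniel wondered what Jonas can hand ___ to the reporter despite the objections.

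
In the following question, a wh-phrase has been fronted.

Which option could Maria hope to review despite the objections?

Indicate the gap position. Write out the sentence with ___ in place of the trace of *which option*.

Which option could Maria hope to review ___ despite the objections?

Before movement: Maria could hope to review which option despite the objections.
The filler 'which option' is interpreted as the direct object of 'review'. The gap is right after 'review'.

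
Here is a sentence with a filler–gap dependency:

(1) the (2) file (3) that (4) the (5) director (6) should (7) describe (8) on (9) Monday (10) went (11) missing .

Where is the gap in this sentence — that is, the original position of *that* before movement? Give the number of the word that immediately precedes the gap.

7

'that' functions as the direct object of 'describe'. Fronting leaves a gap immediately after 'describe':
The file that the director should describe ___ on Monday went missing.
'describe' is word 7.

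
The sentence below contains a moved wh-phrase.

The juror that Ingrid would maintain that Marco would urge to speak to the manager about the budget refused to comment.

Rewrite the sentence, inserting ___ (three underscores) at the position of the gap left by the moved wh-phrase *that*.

The juror that Ingrid would maintain that Marco would urge ___ to speak to the manager about the budget refused to comment.

The filler 'that' is interpreted as the direct object of 'urge'. The gap is right after 'urge'.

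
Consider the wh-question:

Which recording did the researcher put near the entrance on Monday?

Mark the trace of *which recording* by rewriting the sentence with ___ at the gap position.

Underlying clause: The researcher did put which recording near the entrance on Monday.
'which recording' is the direct object of 'put'. The gap is right after 'put'.

Which recording did the researcher put ___ near the entrance on Monday?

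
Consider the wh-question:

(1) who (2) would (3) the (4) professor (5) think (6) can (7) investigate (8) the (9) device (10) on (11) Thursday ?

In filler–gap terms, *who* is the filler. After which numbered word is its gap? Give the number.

Underlying clause: The professor would think who can investigate the device on Thursday.
'who' functions as the subject of the clause embedded under 'think'. Fronting leaves a gap immediately after 'think':
Who would the professor think ___ can investigate the device on Thursday?
'think' is word 5.

5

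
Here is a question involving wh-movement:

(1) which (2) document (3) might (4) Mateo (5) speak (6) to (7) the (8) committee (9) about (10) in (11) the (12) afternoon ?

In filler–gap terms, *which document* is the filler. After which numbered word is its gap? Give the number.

Underlying clause: Mateo might speak to the committee about which document in the afternoon.
The filler 'which document' is interpreted as the object of the preposition 'about'. Wh-movement fronts it, leaving a gap right after 'about':
Which document might Mateo speak to the committee about ___ in the afternoon?
'about' is word 9.

9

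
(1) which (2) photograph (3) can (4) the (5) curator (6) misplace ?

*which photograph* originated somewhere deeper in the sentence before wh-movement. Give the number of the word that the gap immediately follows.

6

In situ: The curator can misplace which photograph.
'which photograph' functions as the direct object of 'misplace'. It moves to the left edge, and the trace sits right after 'misplace':
Which photograph can the curator misplace ___?
'misplace' is word 6.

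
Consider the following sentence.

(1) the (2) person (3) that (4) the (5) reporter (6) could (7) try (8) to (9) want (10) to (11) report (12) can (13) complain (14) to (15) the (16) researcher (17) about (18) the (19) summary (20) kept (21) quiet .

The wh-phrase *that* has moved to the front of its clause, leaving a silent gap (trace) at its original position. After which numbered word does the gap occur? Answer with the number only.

11

'that' functions as the subject of the clause embedded under 'report'. Wh-movement fronts it, leaving a gap right after 'report':
The person that the reporter could try to want to report ___ can complain to the researcher about the summary kept quiet.
'report' is word 11.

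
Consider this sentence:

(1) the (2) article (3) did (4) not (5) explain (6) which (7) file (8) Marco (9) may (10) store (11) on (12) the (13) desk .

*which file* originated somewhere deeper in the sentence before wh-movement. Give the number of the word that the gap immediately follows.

Underlying clause: Marco may store which file on the desk.
'which file' functions as the direct object of 'store'. Fronting leaves a gap immediately after 'store':
The article did not explain which file Marco may store ___ on the desk.
'store' is word 10.

10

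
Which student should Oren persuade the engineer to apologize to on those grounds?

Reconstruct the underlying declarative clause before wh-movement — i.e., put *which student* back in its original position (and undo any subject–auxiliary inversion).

Oren should persuade the engineer to apologize to which student on those grounds.

'which student' is the object of the preposition 'to'. Fronting leaves a gap immediately after 'to':
Which student should Oren persuade the engineer to apologize to ___ on those grounds?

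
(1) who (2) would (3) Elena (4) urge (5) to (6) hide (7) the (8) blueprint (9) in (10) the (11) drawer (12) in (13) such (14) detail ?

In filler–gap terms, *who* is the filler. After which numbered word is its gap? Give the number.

In situ: Elena would urge who to hide the blueprint in the drawer in such detail.
'who' is the direct object of 'urge'. Fronting leaves a gap immediately after 'urge':
Who would Elena urge ___ to hide the blueprint in the drawer in such detail?
'urge' is word 4.

4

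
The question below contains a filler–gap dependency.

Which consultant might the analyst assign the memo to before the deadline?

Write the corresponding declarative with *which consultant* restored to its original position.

The analyst might assign the memo to which consultant before the deadline.

'which consultant' functions as the object of the preposition 'to' (recipient of 'assign'). Wh-movement fronts it, leaving a gap right after 'to':
Which consultant might the analyst assign the memo to ___ before the deadline?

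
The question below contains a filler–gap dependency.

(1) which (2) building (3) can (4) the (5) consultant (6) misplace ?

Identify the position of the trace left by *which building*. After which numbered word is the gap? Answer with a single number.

6

Pre-movement form: The consultant can misplace which building.
'which building' is the direct object of 'misplace'. Wh-movement fronts it, leaving a gap right after 'misplace':
Which building can the consultant misplace ___?
'misplace' is word 6.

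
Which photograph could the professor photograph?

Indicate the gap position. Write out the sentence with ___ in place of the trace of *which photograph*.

Which photograph could the professor photograph ___?

Underlying clause: The professor could photograph which photograph.
The filler 'which photograph' is interpreted as the direct object of 'photograph'. The gap is right after 'photograph'.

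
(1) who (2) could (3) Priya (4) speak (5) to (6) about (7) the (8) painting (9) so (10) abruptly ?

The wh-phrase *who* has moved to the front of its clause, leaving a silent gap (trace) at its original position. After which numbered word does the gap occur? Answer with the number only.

Underlying clause: Priya could speak to who about the painting so abruptly.
The filler 'who' is interpreted as the object of the preposition 'to'. Fronting leaves a gap immediately after 'to':
Who could Priya speak to ___ about the painting so abruptly?
'to' is word 5.

5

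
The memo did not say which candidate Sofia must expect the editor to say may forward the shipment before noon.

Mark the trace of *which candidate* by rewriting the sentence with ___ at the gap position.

Pre-movement form: Sofia must expect the editor to say which candidate may forward the shipment before noon.
'which candidate' functions as the subject of the clause embedded under 'say'. The gap is right after 'say'.

The memo did not say which candidate Sofia must expect the editor to say ___ may forward the shipment before noon.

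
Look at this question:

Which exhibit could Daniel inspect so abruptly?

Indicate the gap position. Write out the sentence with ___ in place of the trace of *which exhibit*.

Which exhibit could Daniel inspect ___ so abruptly?

Pre-movement form: Daniel could inspect which exhibit so abruptly.
'which exhibit' is the direct object of 'inspect'. The gap is right after 'inspect'.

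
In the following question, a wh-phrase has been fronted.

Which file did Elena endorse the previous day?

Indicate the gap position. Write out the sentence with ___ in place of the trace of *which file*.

Which file did Elena endorse ___ the previous day?

Pre-movement form: Elena did endorse which file the previous day.
The filler 'which file' is interpreted as the direct object of 'endorse'. The gap is right after 'endorse'.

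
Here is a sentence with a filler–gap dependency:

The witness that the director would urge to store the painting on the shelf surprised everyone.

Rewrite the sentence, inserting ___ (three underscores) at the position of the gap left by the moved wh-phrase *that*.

The filler 'that' is interpreted as the direct object of 'urge'. The gap is right after 'urge'.

The witness that the director would urge ___ to store the painting on the shelf surprised everyone.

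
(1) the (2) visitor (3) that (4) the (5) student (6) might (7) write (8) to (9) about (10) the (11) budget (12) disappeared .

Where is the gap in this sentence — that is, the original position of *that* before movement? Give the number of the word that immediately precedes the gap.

The filler 'that' is interpreted as the object of the preposition 'to'. Fronting leaves a gap immediately after 'to':
The visitor that the student might write to ___ about the budget disappeared.
'to' is word 8.

8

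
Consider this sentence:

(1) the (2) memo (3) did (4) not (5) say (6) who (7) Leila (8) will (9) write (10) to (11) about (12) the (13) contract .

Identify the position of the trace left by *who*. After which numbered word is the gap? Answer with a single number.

10

Pre-movement form: Leila will write to who about the contract.
'who' is the object of the preposition 'to'. Fronting leaves a gap immediately after 'to':
The memo did not say who Leila will write to ___ about the contract.
'to' is word 10.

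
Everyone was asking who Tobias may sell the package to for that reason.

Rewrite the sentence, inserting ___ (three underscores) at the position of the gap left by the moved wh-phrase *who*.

Before movement: Tobias may sell the package to who for that reason.
The filler 'who' is interpreted as the object of the preposition 'to' (recipient of 'sell'). The gap is right after 'to'.

Everyone was asking who Tobias may sell the package to ___ for that reason.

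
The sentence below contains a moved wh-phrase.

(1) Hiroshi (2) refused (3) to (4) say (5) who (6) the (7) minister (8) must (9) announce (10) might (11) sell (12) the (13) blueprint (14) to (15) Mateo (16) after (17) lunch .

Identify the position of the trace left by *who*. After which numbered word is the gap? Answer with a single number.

In situ: The minister must announce who might sell the blueprint to Mateo after lunch.
'who' functions as the subject of the clause embedded under 'announce'. Fronting leaves a gap immediately after 'announce':
Hiroshi refused to say who the minister must announce ___ might sell the blueprint to Mateo after lunch.
'announce' is word 9.

9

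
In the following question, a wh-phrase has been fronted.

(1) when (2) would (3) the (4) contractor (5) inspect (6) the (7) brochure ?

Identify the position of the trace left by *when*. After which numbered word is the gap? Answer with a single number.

In situ: The contractor would inspect the brochure when.
The filler 'when' is interpreted as the temporal adjunct. Fronting leaves a gap immediately after 'brochure':
When would the contractor inspect the brochure ___?
'brochure' is word 7.

7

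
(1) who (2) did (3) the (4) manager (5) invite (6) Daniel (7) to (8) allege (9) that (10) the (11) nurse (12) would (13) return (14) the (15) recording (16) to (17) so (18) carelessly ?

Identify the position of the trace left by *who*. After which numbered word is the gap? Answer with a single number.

In situ: The manager did invite Daniel to allege that the nurse would return the recording to who so carelessly.
The filler 'who' is interpreted as the object of the preposition 'to' (recipient of 'return'). Fronting leaves a gap immediately after 'to':
Who did the manager invite Daniel to allege that the nurse would return the recording to ___ so carelessly?
'to' is word 16.

16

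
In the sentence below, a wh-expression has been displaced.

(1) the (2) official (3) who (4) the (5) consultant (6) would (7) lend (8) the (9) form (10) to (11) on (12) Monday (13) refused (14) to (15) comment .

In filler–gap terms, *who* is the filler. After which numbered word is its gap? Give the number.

'who' is the object of the preposition 'to' (recipient of 'lend'). Wh-movement fronts it, leaving a gap right after 'to':
The official who the consultant would lend the form to ___ on Monday refused to comment.
'to' is word 10.

10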